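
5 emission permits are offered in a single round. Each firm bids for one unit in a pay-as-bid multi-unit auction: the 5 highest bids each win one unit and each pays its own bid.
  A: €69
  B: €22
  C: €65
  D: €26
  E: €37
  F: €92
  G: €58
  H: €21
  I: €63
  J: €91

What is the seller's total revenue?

Total revenue: €380

Bids ranked high→low: 92 (F), 91 (J), 69 (A), 65 (C), 63 (I), 58 (G), 37 (E), …
Top 5: F, J, A, C, I.
Total revenue = 92 + 91 + 69 + 65 + 63 = €380.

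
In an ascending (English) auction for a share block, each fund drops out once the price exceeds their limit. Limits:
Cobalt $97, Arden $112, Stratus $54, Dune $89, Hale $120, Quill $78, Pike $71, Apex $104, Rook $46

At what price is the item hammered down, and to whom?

Hale wins at $112

Limits in order: 120 (Hale) > 112 (Arden) > 104 (Apex) > 97 (Cobalt) > 89 (Dune) > 78 (Quill) > …
Arden is the last rival to drop out, at $112; Hale remains and wins at that price.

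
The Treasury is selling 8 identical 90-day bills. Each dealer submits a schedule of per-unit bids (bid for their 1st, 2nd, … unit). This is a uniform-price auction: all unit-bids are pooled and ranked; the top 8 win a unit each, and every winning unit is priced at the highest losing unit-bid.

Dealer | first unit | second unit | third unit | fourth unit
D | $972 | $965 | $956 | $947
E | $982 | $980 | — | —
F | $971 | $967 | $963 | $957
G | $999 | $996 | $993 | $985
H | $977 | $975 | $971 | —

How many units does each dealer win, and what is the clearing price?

E 2, G 4, H 2; clearing price $972

Merging the schedules and taking the best 8: 999 (G-1), 996 (G-2), 993 (G-3), 985 (G-4), 982 (E-1), 980 (E-2), 977 (H-1), 975 (H-2)
First bid not allocated: $972.
Allocation: E 2, G 4, H 2.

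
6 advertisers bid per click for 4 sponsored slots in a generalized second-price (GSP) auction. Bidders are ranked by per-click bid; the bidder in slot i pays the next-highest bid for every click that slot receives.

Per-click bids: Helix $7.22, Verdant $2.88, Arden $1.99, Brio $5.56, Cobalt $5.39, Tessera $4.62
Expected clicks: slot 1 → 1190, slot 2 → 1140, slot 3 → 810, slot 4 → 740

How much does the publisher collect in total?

Total revenue: $18634.40

Ranked by bid: $7.22 (Helix) > $5.56 (Brio) > $5.39 (Cobalt) > $4.62 (Tessera) > $2.88 (Verdant) > …
Slot 1: Helix pays $5.56 × 1190 = $6616.40
Slot 2: Brio pays $5.39 × 1140 = $6144.60
Slot 3: Cobalt pays $4.62 × 810 = $3742.20
Slot 4: Tessera pays $2.88 × 740 = $2131.20
Total = $18634.40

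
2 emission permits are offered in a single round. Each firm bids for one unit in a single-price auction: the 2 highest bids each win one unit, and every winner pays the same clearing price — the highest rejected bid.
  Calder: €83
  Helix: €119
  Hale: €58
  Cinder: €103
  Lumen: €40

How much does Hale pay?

Hale pays €0

Ordering the bids: 119 (Helix), 103 (Cinder), 83 (Calder), 58 (Hale), …
The 2 highest are Helix, Cinder.
Clearing price = highest rejected bid = €83.
Hale does not win → pays €0.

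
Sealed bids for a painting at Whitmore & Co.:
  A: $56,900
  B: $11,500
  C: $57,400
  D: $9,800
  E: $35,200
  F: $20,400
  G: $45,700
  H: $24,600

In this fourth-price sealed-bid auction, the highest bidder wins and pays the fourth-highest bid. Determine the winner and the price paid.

Fourth-price sealed-bid auction: the highest bidder wins and pays the fourth-highest bid.
Sorting bids: 57,400 (C) > 56,900 (A) > 45,700 (G) > 35,200 (E) > 24,600 (H) > 20,400 (F) > …
C wins; payment is bid #4 in the ranking = $35,200.

C pays $35,200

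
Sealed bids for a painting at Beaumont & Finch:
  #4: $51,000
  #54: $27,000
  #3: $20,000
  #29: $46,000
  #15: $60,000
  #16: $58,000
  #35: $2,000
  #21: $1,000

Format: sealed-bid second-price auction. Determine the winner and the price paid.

Bids ranked: 60,000 (#15) > 58,000 (#16) > 51,000 (#4) > 46,000 (#29) > 27,000 (#54) > 20,000 (#3) > …
Second-price: #15 pays #16's bid of $58,000.

#15 pays $58,000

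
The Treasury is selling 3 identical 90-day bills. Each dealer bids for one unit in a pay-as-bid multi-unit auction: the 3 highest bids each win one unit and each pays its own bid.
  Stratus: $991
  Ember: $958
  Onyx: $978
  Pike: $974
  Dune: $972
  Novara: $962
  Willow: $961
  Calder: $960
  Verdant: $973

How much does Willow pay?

Bids ranked high→low: 991 (Stratus), 978 (Onyx), 974 (Pike), 973 (Verdant), 972 (Dune), …
Top 3: Stratus, Onyx, Pike.
Willow does not win → $0.

Willow pays $0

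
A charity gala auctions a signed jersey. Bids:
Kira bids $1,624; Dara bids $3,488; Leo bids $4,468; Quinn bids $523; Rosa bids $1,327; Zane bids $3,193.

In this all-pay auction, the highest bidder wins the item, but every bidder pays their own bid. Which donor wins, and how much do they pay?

Leo pays $4,468

Rule: the highest bidder wins the item, but every bidder pays their own bid.
Bids ranked: 4,468 (Leo) > 3,488 (Dara) > 3,193 (Zane) > 1,624 (Kira) > 1,327 (Rosa) > 523 (Quinn)
Leo wins with the top bid; all bids are sunk regardless.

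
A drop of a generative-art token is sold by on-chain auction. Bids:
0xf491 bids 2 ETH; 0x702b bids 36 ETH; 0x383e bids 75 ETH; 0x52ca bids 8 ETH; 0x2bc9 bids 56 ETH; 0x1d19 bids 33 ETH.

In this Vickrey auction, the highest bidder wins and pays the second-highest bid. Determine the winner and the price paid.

0x383e pays 56 ETH

Bids ranked: 75 (0x383e) > 56 (0x2bc9) > 36 (0x702b) > 33 (0x1d19) > 8 (0x52ca) > 2 (0xf491)
0x383e wins with the highest bid; price is set by the runner-up at 56 ETH.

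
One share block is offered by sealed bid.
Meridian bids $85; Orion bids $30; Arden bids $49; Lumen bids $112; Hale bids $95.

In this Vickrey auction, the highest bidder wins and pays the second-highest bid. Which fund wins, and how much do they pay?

Rule: the highest bidder wins and pays the second-highest bid.
Bids in order: 112 (Lumen) > 95 (Hale) > 85 (Meridian) > 49 (Arden) > 30 (Orion)
Second-price: Lumen pays Hale's bid of $95.

Lumen pays $95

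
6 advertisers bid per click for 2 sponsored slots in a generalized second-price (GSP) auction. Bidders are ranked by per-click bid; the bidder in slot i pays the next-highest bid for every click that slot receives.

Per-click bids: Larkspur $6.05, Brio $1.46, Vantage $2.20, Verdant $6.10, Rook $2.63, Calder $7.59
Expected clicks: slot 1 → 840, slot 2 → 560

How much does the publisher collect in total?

Total revenue: $8512.00

Ranked by bid: $7.59 (Calder) > $6.10 (Verdant) > $6.05 (Larkspur) > …
Slot 1: Calder pays $6.10 × 840 = $5124.00
Slot 2: Verdant pays $6.05 × 560 = $3388.00
Total = $8512.00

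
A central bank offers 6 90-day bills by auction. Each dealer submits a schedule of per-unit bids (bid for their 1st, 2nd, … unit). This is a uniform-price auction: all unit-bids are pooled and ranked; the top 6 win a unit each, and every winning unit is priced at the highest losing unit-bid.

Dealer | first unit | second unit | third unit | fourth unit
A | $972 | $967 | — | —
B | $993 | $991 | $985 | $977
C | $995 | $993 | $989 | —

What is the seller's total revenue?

Total revenue: $5,862

All unit-bids, highest first — top 6: 995 (C-1), 993 (B-1), 993 (C-2), 991 (B-2), 989 (C-3), 985 (B-3)
Highest rejected unit-bid = $977.
Allocation: B 3, C 3. Every unit priced at $977.
Revenue = 6 × 977 = $5,862.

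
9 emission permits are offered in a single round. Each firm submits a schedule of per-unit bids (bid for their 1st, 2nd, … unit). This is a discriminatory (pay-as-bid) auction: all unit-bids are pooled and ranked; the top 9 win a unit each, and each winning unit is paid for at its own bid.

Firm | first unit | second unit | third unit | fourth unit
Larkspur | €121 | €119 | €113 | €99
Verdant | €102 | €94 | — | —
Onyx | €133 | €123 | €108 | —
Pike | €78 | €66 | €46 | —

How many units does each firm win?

All unit-bids, highest first — top 9: 133 (Onyx-1), 123 (Onyx-2), 121 (Larkspur-1), 119 (Larkspur-2), 113 (Larkspur-3), 108 (Onyx-3), 102 (Verdant-1), 99 (Larkspur-4), 94 (Verdant-2)
Next rejected bid: €78 (not a price — pay-as-bid).
Allocation: Larkspur 4, Onyx 3, Verdant 2.

Larkspur 4, Onyx 3, Verdant 2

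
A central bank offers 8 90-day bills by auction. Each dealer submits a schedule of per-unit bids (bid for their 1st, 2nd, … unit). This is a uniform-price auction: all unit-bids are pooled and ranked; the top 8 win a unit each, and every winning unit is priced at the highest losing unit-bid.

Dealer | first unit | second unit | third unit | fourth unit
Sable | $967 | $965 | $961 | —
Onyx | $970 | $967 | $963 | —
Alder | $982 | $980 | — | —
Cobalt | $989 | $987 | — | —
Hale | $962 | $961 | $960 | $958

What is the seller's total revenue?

Total revenue: $7,704

Merging the schedules and taking the best 8: 989 (Cobalt-1), 987 (Cobalt-2), 982 (Alder-1), 980 (Alder-2), 970 (Onyx-1), 967 (Sable-1), 967 (Onyx-2), 965 (Sable-2)
First bid not allocated: $963.
Allocation: Alder 2, Cobalt 2, Onyx 2, Sable 2. Every unit priced at $963.
Revenue = 8 × 963 = $7,704.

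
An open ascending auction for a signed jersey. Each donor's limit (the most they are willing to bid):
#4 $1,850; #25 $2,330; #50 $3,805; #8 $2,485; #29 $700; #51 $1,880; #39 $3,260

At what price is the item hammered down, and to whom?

Open ascending-bid auction: the price rises until one bidder remains; the winner pays the price at which the last rival dropped out.
Sorting limits: 3,805 (#50) > 3,260 (#39) > 2,485 (#8) > 2,330 (#25) > 1,880 (#51) > 1,850 (#4) > …
Once the price passes $3,260, only #50 is left; the hammer falls at #39's limit of $3,260.

#50 wins at $3,260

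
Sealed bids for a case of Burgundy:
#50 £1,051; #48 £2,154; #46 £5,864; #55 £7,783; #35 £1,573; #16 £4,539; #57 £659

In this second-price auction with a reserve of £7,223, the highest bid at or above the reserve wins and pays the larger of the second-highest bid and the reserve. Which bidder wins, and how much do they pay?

#55 pays £7,223

Bids in order: 7,783 (#55) > 5,864 (#46) > 4,539 (#16) > 2,154 (#48) > 1,573 (#35) > 1,051 (#50) > …
Highest eligible bid: #55 at £7,783.
Second-highest bid £5,864 is below the reserve £7,223, so the reserve binds → payment £7,223.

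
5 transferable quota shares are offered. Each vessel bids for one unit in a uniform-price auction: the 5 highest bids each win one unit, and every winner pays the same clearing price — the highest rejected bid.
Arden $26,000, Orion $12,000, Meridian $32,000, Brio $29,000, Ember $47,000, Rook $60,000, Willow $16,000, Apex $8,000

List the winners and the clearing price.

Sorting: 60,000 (Rook), 47,000 (Ember), 32,000 (Meridian), 29,000 (Brio), 26,000 (Arden), 16,000 (Willow), 12,000 (Orion), …
Winners (5 units): Rook, Ember, Meridian, Brio, Arden.
Highest unsuccessful bid: $16,000 → clearing price.

Rook, Ember, Meridian, Brio, Arden; each pays $16,000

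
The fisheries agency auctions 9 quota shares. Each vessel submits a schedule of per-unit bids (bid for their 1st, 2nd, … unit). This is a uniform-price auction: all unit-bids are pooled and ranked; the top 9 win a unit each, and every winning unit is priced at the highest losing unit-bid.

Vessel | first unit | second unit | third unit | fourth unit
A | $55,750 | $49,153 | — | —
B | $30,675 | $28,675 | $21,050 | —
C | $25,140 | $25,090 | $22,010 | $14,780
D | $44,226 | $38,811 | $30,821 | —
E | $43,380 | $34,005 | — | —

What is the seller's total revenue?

Pooled unit-bids ranked (top 9): 55,750 (A-1), 49,153 (A-2), 44,226 (D-1), 43,380 (E-1), 38,811 (D-2), 34,005 (E-2), 30,821 (D-3), 30,675 (B-1), 28,675 (B-2)
Highest rejected unit-bid = $25,140.
Allocation: A 2, B 2, D 3, E 2. Every unit priced at $25,140.
Revenue = 9 × 25,140 = $226,260.

Total revenue: $226,260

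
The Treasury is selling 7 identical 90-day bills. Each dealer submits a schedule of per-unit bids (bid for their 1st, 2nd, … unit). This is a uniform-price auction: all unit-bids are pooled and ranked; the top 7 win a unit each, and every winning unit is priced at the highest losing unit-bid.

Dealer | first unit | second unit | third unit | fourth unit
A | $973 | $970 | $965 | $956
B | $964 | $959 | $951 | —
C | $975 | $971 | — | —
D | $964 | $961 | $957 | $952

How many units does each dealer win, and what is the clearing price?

Merging the schedules and taking the best 7: 975 (C-1), 973 (A-1), 971 (C-2), 970 (A-2), 965 (A-3), 964 (B-1), 964 (D-1)
Highest rejected unit-bid = $961.
Allocation: A 3, B 1, C 2, D 1.

A 3, B 1, C 2, D 1; clearing price $961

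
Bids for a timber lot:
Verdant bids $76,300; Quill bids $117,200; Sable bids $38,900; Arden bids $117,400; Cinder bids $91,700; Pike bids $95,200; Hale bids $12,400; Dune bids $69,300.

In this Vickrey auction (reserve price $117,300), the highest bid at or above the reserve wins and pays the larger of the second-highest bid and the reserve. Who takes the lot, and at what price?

Arden pays $117,300

Sorting bids: 117,400 (Arden) > 117,200 (Quill) > 95,200 (Pike) > 91,700 (Cinder) > 76,300 (Verdant) > 69,300 (Dune) > …
Highest eligible bid: Arden at $117,400.
Second-highest bid $117,200 is below the reserve $117,300, so the reserve binds → payment $117,300.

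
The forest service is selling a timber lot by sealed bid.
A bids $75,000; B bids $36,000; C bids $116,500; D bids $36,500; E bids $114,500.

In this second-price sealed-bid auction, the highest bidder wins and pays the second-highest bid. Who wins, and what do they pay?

C pays $114,500

Rule: the highest bidder wins and pays the second-highest bid.
Bids ranked: 116,500 (C) > 114,500 (E) > 75,000 (A) > 36,500 (D) > 36,000 (B)
Second-price: C pays E's bid of $114,500.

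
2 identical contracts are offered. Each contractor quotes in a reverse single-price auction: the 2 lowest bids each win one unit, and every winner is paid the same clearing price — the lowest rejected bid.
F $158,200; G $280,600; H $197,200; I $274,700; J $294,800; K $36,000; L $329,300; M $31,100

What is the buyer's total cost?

Total cost: $316,400

Bids ranked low→high: 31,100 (M), 36,000 (K), 158,200 (F), 197,200 (H), …
Winners (2 units): M, K.
Lowest unsuccessful bid: $158,200 → clearing price.
Total cost = 2 × $158,200 = $316,400.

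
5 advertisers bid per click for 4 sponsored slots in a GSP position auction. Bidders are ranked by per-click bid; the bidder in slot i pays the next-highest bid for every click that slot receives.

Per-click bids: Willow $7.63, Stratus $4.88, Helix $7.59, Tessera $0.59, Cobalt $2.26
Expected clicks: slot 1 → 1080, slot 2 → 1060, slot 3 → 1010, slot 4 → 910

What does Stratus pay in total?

Ranked by bid: $7.63 (Willow) > $7.59 (Helix) > $4.88 (Stratus) > $2.26 (Cobalt) > $0.59 (Tessera)
Stratus holds slot 3 → pays next bid $2.26 × 1010 clicks = $2282.60.

Stratus pays $2282.60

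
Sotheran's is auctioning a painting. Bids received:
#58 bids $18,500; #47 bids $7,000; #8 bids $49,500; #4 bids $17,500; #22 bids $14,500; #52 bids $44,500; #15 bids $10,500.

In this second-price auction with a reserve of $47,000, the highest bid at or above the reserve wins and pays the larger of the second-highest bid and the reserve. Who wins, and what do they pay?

Bids in order: 49,500 (#8) > 44,500 (#52) > 18,500 (#58) > 17,500 (#4) > 14,500 (#22) > 10,500 (#15) > …
Highest eligible bid: #8 at $49,500.
Second-highest bid $44,500 is below the reserve $47,000, so the reserve binds → payment $47,000.

#8 pays $47,000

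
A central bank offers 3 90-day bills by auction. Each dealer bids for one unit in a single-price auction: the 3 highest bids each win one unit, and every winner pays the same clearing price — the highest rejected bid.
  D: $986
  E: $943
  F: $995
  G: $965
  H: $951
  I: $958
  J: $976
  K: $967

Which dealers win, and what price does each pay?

F, D, J; each pays $967

Ordering the bids: 995 (F), 986 (D), 976 (J), 967 (K), 965 (G), …
The 3 highest are F, D, J.
Clearing price = highest rejected bid = $967.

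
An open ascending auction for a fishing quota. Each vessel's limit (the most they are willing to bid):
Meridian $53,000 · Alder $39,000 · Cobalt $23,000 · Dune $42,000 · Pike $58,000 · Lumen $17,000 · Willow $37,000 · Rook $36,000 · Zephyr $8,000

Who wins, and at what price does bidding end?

Rule: the price rises until one bidder remains; the winner pays the price at which the last rival dropped out.
Sorting limits: 58,000 (Pike) > 53,000 (Meridian) > 42,000 (Dune) > 39,000 (Alder) > 37,000 (Willow) > 36,000 (Rook) > …
Meridian is the last rival to drop out, at $53,000; Pike remains and wins at that price.

Pike wins at $53,000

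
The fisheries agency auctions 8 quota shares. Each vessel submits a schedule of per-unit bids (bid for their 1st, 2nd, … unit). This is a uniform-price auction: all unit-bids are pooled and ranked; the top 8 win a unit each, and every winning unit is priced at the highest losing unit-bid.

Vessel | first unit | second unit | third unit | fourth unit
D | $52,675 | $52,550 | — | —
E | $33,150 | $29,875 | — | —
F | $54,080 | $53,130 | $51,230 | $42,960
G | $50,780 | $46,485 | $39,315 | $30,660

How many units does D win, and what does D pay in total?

Merging the schedules and taking the best 8: 54,080 (F-1), 53,130 (F-2), 52,675 (D-1), 52,550 (D-2), 51,230 (F-3), 50,780 (G-1), 46,485 (G-2), 42,960 (F-4)
First bid not allocated: $39,315.
D wins 2 unit(s) at $39,315 each.

D: 2 units, pays $78,630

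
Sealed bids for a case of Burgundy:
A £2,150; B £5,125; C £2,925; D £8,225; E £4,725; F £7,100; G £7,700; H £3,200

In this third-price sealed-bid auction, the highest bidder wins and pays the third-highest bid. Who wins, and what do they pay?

Bids in order: 8,225 (D) > 7,700 (G) > 7,100 (F) > 5,125 (B) > 4,725 (E) > 3,200 (H) > …
D wins; payment is bid #3 in the ranking = £7,100.

D pays £7,100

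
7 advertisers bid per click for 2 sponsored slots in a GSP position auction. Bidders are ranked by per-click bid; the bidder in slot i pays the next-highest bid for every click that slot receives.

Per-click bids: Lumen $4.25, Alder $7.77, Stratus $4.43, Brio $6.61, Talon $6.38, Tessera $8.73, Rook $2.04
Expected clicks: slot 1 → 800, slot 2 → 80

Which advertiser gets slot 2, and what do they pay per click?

Per-click bids in order: $8.73 (Tessera) > $7.77 (Alder) > $6.61 (Brio) > …
Slot 2 goes to the second-ranked bidder, Alder, who pays the next bid down: $6.61/click.

Alder; $6.61 per click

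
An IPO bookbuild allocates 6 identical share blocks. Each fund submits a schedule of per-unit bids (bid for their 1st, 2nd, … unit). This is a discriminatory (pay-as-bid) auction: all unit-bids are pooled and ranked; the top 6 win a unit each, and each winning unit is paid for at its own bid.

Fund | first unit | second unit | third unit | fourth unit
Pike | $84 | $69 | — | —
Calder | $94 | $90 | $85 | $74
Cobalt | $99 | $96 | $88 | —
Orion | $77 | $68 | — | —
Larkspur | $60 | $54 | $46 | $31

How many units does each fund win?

Calder 3, Cobalt 3

Pooled unit-bids ranked (top 6): 99 (Cobalt-1), 96 (Cobalt-2), 94 (Calder-1), 90 (Calder-2), 88 (Cobalt-3), 85 (Calder-3)
Next rejected bid: $84 (not a price — pay-as-bid).
Allocation: Calder 3, Cobalt 3.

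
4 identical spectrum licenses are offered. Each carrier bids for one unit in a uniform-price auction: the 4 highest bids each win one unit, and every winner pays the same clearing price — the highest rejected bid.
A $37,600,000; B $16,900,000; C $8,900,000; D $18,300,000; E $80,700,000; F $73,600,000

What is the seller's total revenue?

Bids ranked high→low: 80,700,000 (E), 73,600,000 (F), 37,600,000 (A), 18,300,000 (D), 16,900,000 (B), 8,900,000 (C)
The 4 highest are E, F, A, D.
Clearing price = highest rejected bid = $16,900,000.
Total revenue = 4 × $16,900,000 = $67,600,000.

Total revenue: $67,600,000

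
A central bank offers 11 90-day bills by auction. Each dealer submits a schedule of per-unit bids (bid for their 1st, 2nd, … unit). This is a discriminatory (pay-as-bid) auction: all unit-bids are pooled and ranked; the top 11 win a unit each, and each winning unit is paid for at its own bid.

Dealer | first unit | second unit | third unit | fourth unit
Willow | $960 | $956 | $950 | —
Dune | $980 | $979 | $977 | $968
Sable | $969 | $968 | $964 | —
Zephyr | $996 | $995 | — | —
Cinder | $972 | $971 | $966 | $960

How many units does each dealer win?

Merging the schedules and taking the best 11: 996 (Zephyr-1), 995 (Zephyr-2), 980 (Dune-1), 979 (Dune-2), 977 (Dune-3), 972 (Cinder-1), 971 (Cinder-2), 969 (Sable-1), 968 (Dune-4), 968 (Sable-2), 966 (Cinder-3)
Next rejected bid: $964 (not a price — pay-as-bid).
Allocation: Cinder 3, Dune 4, Sable 2, Zephyr 2.

Cinder 3, Dune 4, Sable 2, Zephyr 2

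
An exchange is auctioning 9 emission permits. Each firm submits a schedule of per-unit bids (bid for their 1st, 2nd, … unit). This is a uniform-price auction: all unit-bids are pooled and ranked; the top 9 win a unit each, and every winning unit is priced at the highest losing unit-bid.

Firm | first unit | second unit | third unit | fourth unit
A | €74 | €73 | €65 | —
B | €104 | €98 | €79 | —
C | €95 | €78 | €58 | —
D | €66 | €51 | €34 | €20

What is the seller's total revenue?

Total revenue: €522

Merging the schedules and taking the best 9: 104 (B-1), 98 (B-2), 95 (C-1), 79 (B-3), 78 (C-2), 74 (A-1), 73 (A-2), 66 (D-1), 65 (A-3)
The (k+1)-th unit-bid is €58.
Allocation: A 3, B 3, C 2, D 1. Every unit priced at €58.
Revenue = 9 × 58 = €522.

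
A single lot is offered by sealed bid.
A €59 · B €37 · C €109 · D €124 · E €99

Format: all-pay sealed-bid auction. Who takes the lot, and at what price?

D pays €124

All-pay sealed-bid auction: the highest bidder wins the item, but every bidder pays their own bid.
Bids in order: 124 (D) > 109 (C) > 99 (E) > 59 (A) > 37 (B)
D is highest and takes the item; every bidder forfeits their bid.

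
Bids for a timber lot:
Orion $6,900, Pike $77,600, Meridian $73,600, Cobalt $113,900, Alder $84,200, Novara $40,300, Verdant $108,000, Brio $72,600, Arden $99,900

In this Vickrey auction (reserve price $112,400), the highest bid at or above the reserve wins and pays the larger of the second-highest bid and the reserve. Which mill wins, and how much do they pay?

Bids ranked: 113,900 (Cobalt) > 108,000 (Verdant) > 99,900 (Arden) > 84,200 (Alder) > 77,600 (Pike) > 73,600 (Meridian) > …
Highest eligible bid: Cobalt at $113,900.
max(second-highest $108,000, reserve $112,400) = $112,400.

Cobalt pays $112,400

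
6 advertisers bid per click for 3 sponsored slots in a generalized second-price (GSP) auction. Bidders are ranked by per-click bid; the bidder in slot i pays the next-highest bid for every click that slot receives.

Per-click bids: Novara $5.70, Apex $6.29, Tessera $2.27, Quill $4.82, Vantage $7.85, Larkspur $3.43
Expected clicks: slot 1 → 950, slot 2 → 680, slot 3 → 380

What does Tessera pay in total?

Tessera pays $0.00

Per-click bids in order: $7.85 (Vantage) > $6.29 (Apex) > $5.70 (Novara) > $4.82 (Quill) > …
Tessera ranks below slot 3 → no slot, pays nothing.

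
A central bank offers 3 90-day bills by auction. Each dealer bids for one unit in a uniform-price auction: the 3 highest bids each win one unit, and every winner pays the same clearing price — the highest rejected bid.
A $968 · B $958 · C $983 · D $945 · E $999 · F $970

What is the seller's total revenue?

Ordering the bids: 999 (E), 983 (C), 970 (F), 968 (A), 958 (B), …
Top 3: E, C, F.
Highest unsuccessful bid: $968 → clearing price.
Total revenue = 3 × $968 = $2,904.

Total revenue: $2,904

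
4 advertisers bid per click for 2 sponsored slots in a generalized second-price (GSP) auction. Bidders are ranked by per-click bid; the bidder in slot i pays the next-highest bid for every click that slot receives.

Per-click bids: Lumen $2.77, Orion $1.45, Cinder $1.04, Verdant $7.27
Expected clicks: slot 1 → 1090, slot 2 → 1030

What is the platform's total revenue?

Ranked by bid: $7.27 (Verdant) > $2.77 (Lumen) > $1.45 (Orion) > …
Slot 1: Verdant pays $2.77 × 1090 = $3019.30
Slot 2: Lumen pays $1.45 × 1030 = $1493.50
Total = $4512.80

Total revenue: $4512.80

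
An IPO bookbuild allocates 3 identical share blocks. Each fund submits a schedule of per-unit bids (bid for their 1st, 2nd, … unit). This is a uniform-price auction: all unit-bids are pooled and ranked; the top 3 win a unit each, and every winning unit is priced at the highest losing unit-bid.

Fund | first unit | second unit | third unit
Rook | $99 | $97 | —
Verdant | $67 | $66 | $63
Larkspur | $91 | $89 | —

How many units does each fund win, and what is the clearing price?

Pooled unit-bids ranked (top 3): 99 (Rook-1), 97 (Rook-2), 91 (Larkspur-1)
First bid not allocated: $89.
Allocation: Larkspur 1, Rook 2.

Larkspur 1, Rook 2; clearing price $89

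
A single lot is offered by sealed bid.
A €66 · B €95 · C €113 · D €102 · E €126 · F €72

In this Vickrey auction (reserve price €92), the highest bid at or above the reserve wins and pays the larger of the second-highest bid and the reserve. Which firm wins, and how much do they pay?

Bids in order: 126 (E) > 113 (C) > 102 (D) > 95 (B) > 72 (F) > 66 (A)
E has the top bid at or above the reserve (€126).
Second-highest bid €113 exceeds the reserve €92 → payment €113.

E pays €113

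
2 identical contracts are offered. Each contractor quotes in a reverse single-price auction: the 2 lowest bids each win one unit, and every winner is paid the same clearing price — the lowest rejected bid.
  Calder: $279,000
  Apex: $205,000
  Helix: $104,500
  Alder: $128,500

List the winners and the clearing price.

Helix, Alder; each is paid $205,000

Sorting: 104,500 (Helix), 128,500 (Alder), 205,000 (Apex), 279,000 (Calder)
The 2 lowest are Helix, Alder.
Lowest unsuccessful bid: $205,000 → clearing price.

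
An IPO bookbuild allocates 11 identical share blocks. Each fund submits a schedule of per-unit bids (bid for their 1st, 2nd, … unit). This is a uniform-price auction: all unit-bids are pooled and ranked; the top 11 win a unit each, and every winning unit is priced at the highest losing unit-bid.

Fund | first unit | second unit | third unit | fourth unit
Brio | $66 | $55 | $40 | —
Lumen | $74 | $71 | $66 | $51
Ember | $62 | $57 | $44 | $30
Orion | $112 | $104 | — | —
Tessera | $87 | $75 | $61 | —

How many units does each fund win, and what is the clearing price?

Pooled unit-bids ranked (top 11): 112 (Orion-1), 104 (Orion-2), 87 (Tessera-1), 75 (Tessera-2), 74 (Lumen-1), 71 (Lumen-2), 66 (Brio-1), 66 (Lumen-3), 62 (Ember-1), 61 (Tessera-3), 57 (Ember-2)
First bid not allocated: $55.
Allocation: Brio 1, Ember 2, Lumen 3, Orion 2, Tessera 3.

Brio 1, Ember 2, Lumen 3, Orion 2, Tessera 3; clearing price $55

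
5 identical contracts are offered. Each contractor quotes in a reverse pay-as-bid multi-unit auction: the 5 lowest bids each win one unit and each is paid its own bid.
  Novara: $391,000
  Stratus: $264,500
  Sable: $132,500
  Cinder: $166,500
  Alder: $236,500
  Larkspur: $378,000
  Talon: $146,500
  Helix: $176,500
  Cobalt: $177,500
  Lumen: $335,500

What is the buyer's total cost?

Sorting: 132,500 (Sable), 146,500 (Talon), 166,500 (Cinder), 176,500 (Helix), 177,500 (Cobalt), 236,500 (Alder), 264,500 (Stratus), …
Winners (5 units): Sable, Talon, Cinder, Helix, Cobalt.
Total cost = 132,500 + 146,500 + 166,500 + 176,500 + 177,500 = $799,500.

Total cost: $799,500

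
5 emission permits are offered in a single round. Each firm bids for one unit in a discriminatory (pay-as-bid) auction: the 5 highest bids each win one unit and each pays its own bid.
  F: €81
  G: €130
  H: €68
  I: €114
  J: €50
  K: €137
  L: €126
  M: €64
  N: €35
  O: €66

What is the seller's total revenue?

Bids ranked high→low: 137 (K), 130 (G), 126 (L), 114 (I), 81 (F), 68 (H), 66 (O), …
Winners (5 units): K, G, L, I, F.
Total revenue = 137 + 130 + 126 + 114 + 81 = €588.

Total revenue: €588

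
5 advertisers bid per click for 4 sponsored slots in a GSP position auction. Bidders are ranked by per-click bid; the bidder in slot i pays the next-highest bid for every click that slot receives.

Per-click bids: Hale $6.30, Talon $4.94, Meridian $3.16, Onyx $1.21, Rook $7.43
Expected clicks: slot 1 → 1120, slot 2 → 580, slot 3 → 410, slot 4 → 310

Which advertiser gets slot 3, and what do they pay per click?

Talon; $3.16 per click

Ranked by bid: $7.43 (Rook) > $6.30 (Hale) > $4.94 (Talon) > $3.16 (Meridian) > $1.21 (Onyx)
Slot 3 goes to the third-ranked bidder, Talon, who pays the next bid down: $3.16/click.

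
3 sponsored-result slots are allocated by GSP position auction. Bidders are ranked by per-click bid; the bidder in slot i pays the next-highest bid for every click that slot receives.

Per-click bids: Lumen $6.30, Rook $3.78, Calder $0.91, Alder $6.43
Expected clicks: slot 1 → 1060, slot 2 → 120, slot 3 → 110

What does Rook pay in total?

Sorting advertisers: $6.43 (Alder) > $6.30 (Lumen) > $3.78 (Rook) > $0.91 (Calder)
Rook holds slot 3 → pays next bid $0.91 × 110 clicks = $100.10.

Rook pays $100.10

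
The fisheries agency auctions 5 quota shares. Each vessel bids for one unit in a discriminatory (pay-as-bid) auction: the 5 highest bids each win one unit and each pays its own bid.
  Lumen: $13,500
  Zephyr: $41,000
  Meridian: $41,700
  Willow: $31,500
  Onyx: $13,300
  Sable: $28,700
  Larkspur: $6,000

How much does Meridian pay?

Ordering the bids: 41,700 (Meridian), 41,000 (Zephyr), 31,500 (Willow), 28,700 (Sable), 13,500 (Lumen), 13,300 (Onyx), 6,000 (Larkspur)
Winners (5 units): Meridian, Zephyr, Willow, Sable, Lumen.
Meridian wins → own bid $41,700.

Meridian pays $41,700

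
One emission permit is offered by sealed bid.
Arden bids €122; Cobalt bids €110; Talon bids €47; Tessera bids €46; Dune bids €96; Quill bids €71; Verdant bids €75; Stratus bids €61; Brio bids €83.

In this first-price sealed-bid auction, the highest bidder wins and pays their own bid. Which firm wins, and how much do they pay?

Bids ranked: 122 (Arden) > 110 (Cobalt) > 96 (Dune) > 83 (Brio) > 75 (Verdant) > 71 (Quill) > …
First-price: Arden pays what they bid, €122.

Arden pays €122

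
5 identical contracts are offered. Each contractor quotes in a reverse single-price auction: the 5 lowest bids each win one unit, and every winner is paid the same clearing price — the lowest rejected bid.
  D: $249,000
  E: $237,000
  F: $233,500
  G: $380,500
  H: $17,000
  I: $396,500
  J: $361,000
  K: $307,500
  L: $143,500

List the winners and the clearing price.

H, L, F, E, D; each is paid $307,500

Ordering the bids: 17,000 (H), 143,500 (L), 233,500 (F), 237,000 (E), 249,000 (D), 307,500 (K), 361,000 (J), …
Winners (5 units): H, L, F, E, D.
Clearing price = lowest rejected bid = $307,500.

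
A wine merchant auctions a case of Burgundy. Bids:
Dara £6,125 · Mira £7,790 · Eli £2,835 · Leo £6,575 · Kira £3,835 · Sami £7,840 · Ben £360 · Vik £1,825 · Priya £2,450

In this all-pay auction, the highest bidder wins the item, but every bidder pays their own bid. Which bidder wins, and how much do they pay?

Bids in order: 7,840 (Sami) > 7,790 (Mira) > 6,575 (Leo) > 6,125 (Dara) > 3,835 (Kira) > 2,835 (Eli) > …
Sami wins with the top bid; all bids are sunk regardless.

Sami pays £7,840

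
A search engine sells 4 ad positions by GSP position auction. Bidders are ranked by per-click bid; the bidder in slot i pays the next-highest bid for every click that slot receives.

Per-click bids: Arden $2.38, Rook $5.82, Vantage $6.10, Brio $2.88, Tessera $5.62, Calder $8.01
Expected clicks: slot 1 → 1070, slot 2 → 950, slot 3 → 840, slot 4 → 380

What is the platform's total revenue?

Sorting advertisers: $8.01 (Calder) > $6.10 (Vantage) > $5.82 (Rook) > $5.62 (Tessera) > $2.88 (Brio) > …
Slot 1: Calder pays $6.10 × 1070 = $6527.00
Slot 2: Vantage pays $5.82 × 950 = $5529.00
Slot 3: Rook pays $5.62 × 840 = $4720.80
Slot 4: Tessera pays $2.88 × 380 = $1094.40
Total = $17871.20

Total revenue: $17871.20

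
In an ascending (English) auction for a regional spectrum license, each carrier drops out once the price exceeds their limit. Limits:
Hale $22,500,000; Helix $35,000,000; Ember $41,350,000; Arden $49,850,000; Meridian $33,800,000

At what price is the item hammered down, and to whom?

Arden wins at $41,350,000

Open ascending-bid auction: the price rises until one bidder remains; the winner pays the price at which the last rival dropped out.
Sorting limits: 49,850,000 (Arden) > 41,350,000 (Ember) > 35,000,000 (Helix) > 33,800,000 (Meridian) > 22,500,000 (Hale)
Bidding ends when Ember exits at $41,350,000; Arden takes it.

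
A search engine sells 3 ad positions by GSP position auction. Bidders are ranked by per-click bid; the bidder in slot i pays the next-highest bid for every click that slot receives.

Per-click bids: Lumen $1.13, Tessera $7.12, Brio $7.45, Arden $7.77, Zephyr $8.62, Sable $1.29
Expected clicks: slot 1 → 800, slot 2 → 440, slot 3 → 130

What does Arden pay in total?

Sorting advertisers: $8.62 (Zephyr) > $7.77 (Arden) > $7.45 (Brio) > $7.12 (Tessera) > …
Arden holds slot 2 → pays next bid $7.45 × 440 clicks = $3278.00.

Arden pays $3278.00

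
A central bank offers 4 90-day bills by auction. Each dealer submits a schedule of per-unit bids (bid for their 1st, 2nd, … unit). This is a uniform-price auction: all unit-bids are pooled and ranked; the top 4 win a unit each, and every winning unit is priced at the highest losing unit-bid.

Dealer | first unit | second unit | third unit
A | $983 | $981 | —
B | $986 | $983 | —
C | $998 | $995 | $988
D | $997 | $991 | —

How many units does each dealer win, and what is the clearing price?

C 2, D 2; clearing price $988

All unit-bids, highest first — top 4: 998 (C-1), 997 (D-1), 995 (C-2), 991 (D-2)
First bid not allocated: $988.
Allocation: C 2, D 2.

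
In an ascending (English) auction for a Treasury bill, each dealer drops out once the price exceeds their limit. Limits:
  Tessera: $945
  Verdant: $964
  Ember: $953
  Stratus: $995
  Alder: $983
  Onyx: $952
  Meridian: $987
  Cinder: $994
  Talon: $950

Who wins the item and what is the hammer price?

Limits ranked: 995 (Stratus) > 994 (Cinder) > 987 (Meridian) > 983 (Alder) > 964 (Verdant) > 953 (Ember) > …
Cinder is the last rival to drop out, at $994; Stratus remains and wins at that price.

Stratus wins at $994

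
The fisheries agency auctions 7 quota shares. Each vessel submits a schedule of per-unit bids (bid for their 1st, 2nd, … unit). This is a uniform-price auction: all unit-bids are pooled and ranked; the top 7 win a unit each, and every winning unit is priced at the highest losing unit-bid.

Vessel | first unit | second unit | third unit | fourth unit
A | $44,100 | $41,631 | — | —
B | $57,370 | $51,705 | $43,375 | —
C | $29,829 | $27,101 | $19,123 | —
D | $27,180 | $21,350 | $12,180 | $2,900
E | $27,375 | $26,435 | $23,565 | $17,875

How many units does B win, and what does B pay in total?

Merging the schedules and taking the best 7: 57,370 (B-1), 51,705 (B-2), 44,100 (A-1), 43,375 (B-3), 41,631 (A-2), 29,829 (C-1), 27,375 (E-1)
The (k+1)-th unit-bid is $27,180.
B wins 3 unit(s) at $27,180 each.

B: 3 units, pays $81,540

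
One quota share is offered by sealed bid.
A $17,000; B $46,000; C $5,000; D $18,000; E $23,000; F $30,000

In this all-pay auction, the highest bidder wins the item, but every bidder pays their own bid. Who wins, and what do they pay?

Bids ranked: 46,000 (B) > 30,000 (F) > 23,000 (E) > 18,000 (D) > 17,000 (A) > 5,000 (C)
B is highest and takes the item; every bidder forfeits their bid.

B pays $46,000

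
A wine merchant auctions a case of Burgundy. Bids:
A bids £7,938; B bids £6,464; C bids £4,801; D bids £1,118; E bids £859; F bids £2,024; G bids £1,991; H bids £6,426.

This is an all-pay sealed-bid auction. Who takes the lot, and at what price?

A pays £7,938

Rule: the highest bidder wins the item, but every bidder pays their own bid.
Bids in order: 7,938 (A) > 6,464 (B) > 6,426 (H) > 4,801 (C) > 2,024 (F) > 1,991 (G) > …
A wins with the top bid; all bids are sunk regardless.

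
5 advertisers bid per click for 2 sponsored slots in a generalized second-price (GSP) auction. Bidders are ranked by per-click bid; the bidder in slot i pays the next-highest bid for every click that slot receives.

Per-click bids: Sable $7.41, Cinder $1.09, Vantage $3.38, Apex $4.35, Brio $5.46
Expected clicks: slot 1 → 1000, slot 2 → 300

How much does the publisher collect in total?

Total revenue: $6765.00

Sorting advertisers: $7.41 (Sable) > $5.46 (Brio) > $4.35 (Apex) > …
Slot 1: Sable pays $5.46 × 1000 = $5460.00
Slot 2: Brio pays $4.35 × 300 = $1305.00
Total = $6765.00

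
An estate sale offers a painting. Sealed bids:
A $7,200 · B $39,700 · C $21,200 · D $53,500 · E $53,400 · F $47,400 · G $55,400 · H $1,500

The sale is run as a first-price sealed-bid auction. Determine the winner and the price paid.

G pays $55,400

Bids ranked: 55,400 (G) > 53,500 (D) > 53,400 (E) > 47,400 (F) > 39,700 (B) > 21,200 (C) > …
G has the highest bid and pays exactly that: $55,400.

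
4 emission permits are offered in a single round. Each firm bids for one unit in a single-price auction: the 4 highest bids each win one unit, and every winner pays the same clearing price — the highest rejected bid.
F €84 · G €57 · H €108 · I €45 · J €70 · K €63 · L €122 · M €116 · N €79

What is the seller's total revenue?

Sorting: 122 (L), 116 (M), 108 (H), 84 (F), 79 (N), 70 (J), …
Winners (4 units): L, M, H, F.
First losing bid is N's €79, which sets the uniform price.
Total revenue = 4 × €79 = €316.

Total revenue: €316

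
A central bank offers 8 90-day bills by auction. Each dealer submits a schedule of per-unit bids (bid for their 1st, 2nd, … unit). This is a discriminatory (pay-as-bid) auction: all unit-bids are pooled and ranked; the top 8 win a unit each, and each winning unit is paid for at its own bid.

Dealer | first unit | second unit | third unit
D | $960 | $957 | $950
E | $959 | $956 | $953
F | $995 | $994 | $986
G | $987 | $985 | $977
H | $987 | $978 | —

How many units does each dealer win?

F 3, G 3, H 2

All unit-bids, highest first — top 8: 995 (F-1), 994 (F-2), 987 (G-1), 987 (H-1), 986 (F-3), 985 (G-2), 978 (H-2), 977 (G-3)
Next rejected bid: $960 (not a price — pay-as-bid).
Allocation: F 3, G 3, H 2.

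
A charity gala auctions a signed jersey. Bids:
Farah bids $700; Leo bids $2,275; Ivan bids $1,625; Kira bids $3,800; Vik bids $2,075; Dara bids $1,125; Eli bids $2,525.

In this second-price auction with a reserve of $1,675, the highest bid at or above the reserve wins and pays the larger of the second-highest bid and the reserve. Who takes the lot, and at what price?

Rule: the highest bid at or above the reserve wins and pays the larger of the second-highest bid and the reserve.
Bids ranked: 3,800 (Kira) > 2,525 (Eli) > 2,275 (Leo) > 2,075 (Vik) > 1,625 (Ivan) > 1,125 (Dara) > …
Kira has the top bid at or above the reserve ($3,800).
max(second-highest $2,525, reserve $1,675) = $2,525; the reserve does not bind.

Kira pays $2,525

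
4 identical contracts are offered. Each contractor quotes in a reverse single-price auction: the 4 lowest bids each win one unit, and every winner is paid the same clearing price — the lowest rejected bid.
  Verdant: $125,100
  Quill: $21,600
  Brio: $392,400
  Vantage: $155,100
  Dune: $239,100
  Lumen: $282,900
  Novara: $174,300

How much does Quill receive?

Sorting: 21,600 (Quill), 125,100 (Verdant), 155,100 (Vantage), 174,300 (Novara), 239,100 (Dune), 282,900 (Lumen), …
The 4 lowest are Quill, Verdant, Vantage, Novara.
Lowest unsuccessful bid: $239,100 → clearing price.
Quill wins → is paid $239,100.

Quill is paid $239,100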